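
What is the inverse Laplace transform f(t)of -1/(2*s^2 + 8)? -sin(2*t)/4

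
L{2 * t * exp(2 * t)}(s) 2/(s - 2)^2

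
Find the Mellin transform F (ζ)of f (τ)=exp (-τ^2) gamma (ζ/2)/2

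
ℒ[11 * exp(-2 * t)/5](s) 11/(5 * (s + 2))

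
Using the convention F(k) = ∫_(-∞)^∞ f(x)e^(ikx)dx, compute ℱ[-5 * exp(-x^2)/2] -5 * sqrt(pi) * exp(-k^2/4)/2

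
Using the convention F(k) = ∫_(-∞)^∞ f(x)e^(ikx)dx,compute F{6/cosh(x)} 6 * pi/cosh(pi * k/2)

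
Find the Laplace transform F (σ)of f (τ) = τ σ^ (-2)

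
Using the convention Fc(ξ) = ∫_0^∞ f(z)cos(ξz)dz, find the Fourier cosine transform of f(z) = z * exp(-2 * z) (4 - ξ^2)/(ξ^2 + 4)^2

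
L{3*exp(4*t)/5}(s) 3/(5*(s - 4))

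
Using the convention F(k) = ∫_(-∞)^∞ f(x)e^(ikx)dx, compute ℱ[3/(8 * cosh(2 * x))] 3 * pi/(16 * cosh(pi * k/4))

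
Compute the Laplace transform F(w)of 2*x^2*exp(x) 4/(w - 1)^3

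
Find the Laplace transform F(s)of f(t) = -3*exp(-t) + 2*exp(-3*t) 2/(s + 3) - 3/(s + 1)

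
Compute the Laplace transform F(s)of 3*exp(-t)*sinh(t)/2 3/(2*s*(s + 2))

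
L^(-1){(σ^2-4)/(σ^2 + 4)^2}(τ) τ*cos(2*τ)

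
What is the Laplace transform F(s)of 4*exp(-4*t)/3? 4/(3*(s+4))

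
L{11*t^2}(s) 22/s^3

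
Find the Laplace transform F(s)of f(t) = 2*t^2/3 4/(3*s^3)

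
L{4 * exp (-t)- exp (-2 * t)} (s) 4/ (s + 1)-1/ (s + 2)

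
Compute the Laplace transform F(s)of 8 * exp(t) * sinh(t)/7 8/(7 * s * (s - 2))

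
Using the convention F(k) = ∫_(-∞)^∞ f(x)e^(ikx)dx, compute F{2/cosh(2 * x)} pi/cosh(pi * k/4)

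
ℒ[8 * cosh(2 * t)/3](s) 8 * s/(3 * (s^2 - 4))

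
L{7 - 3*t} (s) 7/s - 3/s^2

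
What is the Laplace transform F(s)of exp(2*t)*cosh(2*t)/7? (s - 2)/(7*s*(s - 4))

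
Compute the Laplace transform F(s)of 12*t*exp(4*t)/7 12/(7*(s - 4)^2)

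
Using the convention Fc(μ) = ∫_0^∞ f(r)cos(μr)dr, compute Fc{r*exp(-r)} (1 - μ^2)/(μ^2 + 1)^2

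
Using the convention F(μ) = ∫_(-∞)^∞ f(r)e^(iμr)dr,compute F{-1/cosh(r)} -pi/cosh(pi * μ/2)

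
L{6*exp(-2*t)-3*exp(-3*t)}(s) 6/(s + 2)-3/(s + 3)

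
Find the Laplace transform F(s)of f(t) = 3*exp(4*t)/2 3/(2*(s - 4))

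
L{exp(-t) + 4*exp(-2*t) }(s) 1/(s + 1) + 4/(s + 2) 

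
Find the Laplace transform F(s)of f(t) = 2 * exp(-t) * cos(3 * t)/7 2 * (s + 1)/(7 * ((s + 1)^2 + 9))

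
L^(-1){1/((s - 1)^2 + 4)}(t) exp(t)*sin(2*t)/2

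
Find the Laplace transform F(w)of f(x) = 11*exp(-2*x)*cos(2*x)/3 11*(w+2)/(3*((w+2)^2+4))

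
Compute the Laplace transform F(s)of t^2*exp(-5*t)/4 1/(2*(s + 5)^3)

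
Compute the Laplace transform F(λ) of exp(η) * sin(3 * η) 3/((λ - 1) ^2 + 9) 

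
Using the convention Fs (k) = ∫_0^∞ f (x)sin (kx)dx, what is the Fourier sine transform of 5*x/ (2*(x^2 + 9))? 5*pi*exp (-3*k)/4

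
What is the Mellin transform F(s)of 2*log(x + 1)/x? -2*pi*csc(pi*s)/(s - 1)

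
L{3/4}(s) 3/(4*s) 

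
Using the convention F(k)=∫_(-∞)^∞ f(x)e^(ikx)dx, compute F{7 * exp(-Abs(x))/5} 14/(5 * (k^2 + 1))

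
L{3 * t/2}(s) 3/(2 * s^2)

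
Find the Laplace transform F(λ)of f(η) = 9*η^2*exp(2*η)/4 9/(2*(λ - 2)^3)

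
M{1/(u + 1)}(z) pi*csc(pi*z)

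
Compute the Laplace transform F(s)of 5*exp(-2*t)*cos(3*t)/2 5*(s + 2)/(2*((s + 2)^2 + 9))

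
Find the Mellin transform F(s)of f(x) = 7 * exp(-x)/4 7 * gamma(s)/4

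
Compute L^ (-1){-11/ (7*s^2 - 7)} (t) -11*sinh (t)/7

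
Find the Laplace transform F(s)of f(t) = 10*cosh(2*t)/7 10*s/(7*(s^2 - 4))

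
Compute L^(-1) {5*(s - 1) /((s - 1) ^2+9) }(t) 5*exp(t)*cos(3*t) 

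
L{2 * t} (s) 2/s^2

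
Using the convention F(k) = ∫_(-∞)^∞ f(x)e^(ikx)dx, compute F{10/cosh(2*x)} 5*pi/cosh(pi*k/4)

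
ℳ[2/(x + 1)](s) 2*pi*csc(pi*s)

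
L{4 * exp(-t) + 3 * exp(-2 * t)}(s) 3/(s + 2) + 4/(s + 1)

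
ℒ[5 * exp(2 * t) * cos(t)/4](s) 5 * (s - 2)/(4 * ((s - 2)^2 + 1))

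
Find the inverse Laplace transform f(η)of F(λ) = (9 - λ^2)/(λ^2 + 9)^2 -η*cos(3*η)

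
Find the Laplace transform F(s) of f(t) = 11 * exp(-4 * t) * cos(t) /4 11 * (s + 4) /(4 * ((s + 4) ^2 + 1) ) 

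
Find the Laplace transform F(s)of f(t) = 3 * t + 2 2/s + 3/s^2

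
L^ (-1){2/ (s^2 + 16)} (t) sin (4 * t)/2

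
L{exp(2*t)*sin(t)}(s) 1/((s - 2)^2 + 1)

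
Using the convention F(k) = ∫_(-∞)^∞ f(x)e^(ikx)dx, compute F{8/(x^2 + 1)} 8*pi*exp(-Abs(k))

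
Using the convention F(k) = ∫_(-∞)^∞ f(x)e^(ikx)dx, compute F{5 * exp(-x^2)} 5 * sqrt(pi) * exp(-k^2/4)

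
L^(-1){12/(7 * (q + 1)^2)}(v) 12 * v * exp(-v)/7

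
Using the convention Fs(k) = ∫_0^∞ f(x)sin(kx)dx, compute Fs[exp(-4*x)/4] k/(4*(k^2 + 16))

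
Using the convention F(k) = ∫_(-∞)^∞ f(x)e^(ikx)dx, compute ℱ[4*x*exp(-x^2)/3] 2*I*sqrt(pi)*k*exp(-k^2/4)/3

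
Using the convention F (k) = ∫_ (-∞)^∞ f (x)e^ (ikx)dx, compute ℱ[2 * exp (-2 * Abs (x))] 8/ (k^2 + 4)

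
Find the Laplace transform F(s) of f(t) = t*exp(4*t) (s - 4) ^(-2) 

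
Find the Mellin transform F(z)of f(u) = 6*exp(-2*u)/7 6*gamma(z)/(7*2^z)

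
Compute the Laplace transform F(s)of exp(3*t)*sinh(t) 1/((s - 3)^2 - 1)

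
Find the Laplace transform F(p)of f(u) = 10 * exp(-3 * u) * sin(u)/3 10/(3 * ((p + 3)^2 + 1))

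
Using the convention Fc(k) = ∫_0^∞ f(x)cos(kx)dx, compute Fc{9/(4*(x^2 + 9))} 3*pi*exp(-3*k)/8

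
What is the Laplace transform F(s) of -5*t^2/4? -5/(2*s^3) 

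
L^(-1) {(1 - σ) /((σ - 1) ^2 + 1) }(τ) -exp(τ) * cos(τ) 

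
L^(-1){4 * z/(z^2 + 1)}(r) 4 * cos(r)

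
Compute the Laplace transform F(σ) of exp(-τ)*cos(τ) (σ + 1) /((σ + 1) ^2 + 1) 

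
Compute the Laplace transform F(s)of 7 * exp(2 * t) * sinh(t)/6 7/(6 * ((s - 2)^2 - 1))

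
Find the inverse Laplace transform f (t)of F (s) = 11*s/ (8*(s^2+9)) 11*cos (3*t)/8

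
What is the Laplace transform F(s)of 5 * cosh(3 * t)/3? 5 * s/(3 * (s^2 - 9))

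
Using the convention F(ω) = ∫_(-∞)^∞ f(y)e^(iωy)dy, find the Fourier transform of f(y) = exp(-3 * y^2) sqrt(3) * sqrt(pi) * exp(-ω^2/12)/3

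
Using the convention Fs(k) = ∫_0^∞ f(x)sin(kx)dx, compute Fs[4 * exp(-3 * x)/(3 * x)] 4 * atan(k/3)/3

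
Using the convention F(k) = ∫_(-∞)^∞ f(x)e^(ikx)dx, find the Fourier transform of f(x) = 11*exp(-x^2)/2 11*sqrt(pi)*exp(-k^2/4)/2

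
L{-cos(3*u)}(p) -p/(p^2 + 9)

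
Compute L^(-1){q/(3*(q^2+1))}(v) cos(v)/3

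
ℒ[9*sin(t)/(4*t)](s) 9*atan(1/s)/4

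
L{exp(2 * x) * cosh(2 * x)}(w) (w - 2)/(w * (w - 4))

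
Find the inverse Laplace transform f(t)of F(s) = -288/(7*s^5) -12*t^4/7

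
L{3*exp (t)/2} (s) 3/ (2*(s - 1))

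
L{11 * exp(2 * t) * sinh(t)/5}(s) 11/(5 * ((s - 2)^2-1))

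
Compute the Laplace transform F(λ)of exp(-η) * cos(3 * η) (λ+1)/((λ+1)^2+9)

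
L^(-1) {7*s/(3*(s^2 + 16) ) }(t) 7*cos(4*t) /3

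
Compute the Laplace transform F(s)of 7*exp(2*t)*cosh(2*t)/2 7*(s - 2)/(2*s*(s - 4))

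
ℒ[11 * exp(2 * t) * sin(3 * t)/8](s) 33/(8 * ((s - 2)^2+9))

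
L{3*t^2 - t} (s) 6/s^3-1/s^2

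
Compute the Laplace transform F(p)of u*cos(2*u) (p^2-4)/(p^2 + 4)^2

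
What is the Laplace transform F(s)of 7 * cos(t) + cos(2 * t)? 7 * s/(s^2 + 1) + s/(s^2 + 4)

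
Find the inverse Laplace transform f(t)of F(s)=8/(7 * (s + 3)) 8 * exp(-3 * t)/7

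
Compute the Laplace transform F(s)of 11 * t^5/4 330/s^6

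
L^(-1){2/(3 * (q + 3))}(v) 2 * exp(-3 * v)/3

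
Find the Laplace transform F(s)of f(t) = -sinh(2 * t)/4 -1/(2 * s^2 - 8)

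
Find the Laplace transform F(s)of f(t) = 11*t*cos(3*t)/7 11*(s^2 - 9)/(7*(s^2 + 9)^2)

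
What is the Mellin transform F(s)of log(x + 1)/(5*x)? -pi*csc(pi*s)/(5*s - 5)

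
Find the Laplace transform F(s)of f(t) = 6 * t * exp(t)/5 6/(5 * (s - 1)^2)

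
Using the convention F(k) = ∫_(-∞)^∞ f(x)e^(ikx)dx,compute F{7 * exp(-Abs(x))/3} 14/(3 * (k^2+1))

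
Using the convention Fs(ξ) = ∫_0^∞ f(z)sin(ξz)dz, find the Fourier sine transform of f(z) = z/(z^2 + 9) pi * exp(-3 * ξ)/2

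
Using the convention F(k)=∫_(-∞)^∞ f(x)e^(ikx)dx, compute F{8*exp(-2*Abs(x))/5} 32/(5*(k^2 + 4))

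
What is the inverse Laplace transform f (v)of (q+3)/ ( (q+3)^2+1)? exp (-3*v)*cos (v)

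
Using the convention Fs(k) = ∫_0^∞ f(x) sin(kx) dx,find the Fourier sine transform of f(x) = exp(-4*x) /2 k/(2*(k^2 + 16) ) 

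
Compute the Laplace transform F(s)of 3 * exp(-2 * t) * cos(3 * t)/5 3 * (s + 2)/(5 * ((s + 2)^2 + 9))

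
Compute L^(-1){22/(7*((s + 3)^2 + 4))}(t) 11*exp(-3*t)*sin(2*t)/7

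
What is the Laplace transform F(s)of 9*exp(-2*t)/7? 9/(7*(s + 2))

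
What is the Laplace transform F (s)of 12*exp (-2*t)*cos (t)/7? 12*(s+2)/ (7*( (s+2)^2+1))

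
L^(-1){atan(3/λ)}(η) sin(3*η)/η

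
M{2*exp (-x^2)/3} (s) gamma (s/2)/3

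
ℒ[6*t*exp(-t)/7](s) 6/(7*(s + 1)^2)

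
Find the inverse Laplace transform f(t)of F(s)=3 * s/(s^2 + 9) 3 * cos(3 * t)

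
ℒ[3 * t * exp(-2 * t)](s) 3/(s + 2)^2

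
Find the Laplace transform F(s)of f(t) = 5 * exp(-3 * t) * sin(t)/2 5/(2 * ((s + 3)^2 + 1))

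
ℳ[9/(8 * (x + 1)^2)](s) -9 * pi * (s - 1)/(8 * sin(pi * s))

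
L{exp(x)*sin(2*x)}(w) 2/((w - 1)^2 + 4)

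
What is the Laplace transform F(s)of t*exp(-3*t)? (s+3)^(-2)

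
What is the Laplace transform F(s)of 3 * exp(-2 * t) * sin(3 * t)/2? 9/(2 * ((s + 2)^2 + 9))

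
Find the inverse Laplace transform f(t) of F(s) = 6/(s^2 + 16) 3*sin(4*t) /2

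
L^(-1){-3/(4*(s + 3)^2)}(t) -3*t*exp(-3*t)/4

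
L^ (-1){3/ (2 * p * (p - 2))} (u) 3 * exp (u) * sinh (u)/2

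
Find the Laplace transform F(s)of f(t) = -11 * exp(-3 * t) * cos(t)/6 11 * (-s - 3)/(6 * ((s + 3)^2 + 1))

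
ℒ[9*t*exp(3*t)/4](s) 9/(4*(s - 3)^2)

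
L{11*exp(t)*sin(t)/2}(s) 11/(2*((s - 1)^2 + 1))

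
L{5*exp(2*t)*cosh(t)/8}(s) 5*(s - 2)/(8*((s - 2)^2 - 1))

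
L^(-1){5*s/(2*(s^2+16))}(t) 5*cos(4*t)/2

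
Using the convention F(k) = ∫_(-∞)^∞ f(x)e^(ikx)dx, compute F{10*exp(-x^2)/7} 10*sqrt(pi)*exp(-k^2/4)/7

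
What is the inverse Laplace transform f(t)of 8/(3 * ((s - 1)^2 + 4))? 4 * exp(t) * sin(2 * t)/3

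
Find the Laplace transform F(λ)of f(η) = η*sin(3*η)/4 3*λ/(2*(λ^2+9)^2)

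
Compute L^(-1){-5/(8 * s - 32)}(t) -5 * exp(4 * t)/8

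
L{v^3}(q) 6/q^4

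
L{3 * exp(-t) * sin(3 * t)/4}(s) 9/(4 * ((s + 1)^2 + 9))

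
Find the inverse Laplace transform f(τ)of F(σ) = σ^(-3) τ^2/2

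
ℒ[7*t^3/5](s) 42/ (5*s^4)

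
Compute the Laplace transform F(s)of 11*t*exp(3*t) 11/(s - 3)^2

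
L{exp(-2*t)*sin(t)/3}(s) 1/(3*((s + 2)^2 + 1))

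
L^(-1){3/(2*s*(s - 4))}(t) 3*exp(2*t)*sinh(2*t)/4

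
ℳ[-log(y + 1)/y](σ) pi*csc(pi*σ)/(σ - 1)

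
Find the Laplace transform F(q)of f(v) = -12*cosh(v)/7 -12*q/(7*q^2 - 7)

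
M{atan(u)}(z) -pi * sec(pi * z/2)/(2 * z)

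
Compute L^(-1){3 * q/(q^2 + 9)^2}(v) v * sin(3 * v)/2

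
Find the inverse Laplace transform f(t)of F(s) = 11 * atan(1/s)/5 11 * sin(t)/(5 * t)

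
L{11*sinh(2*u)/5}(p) 22/(5*(p^2 - 4))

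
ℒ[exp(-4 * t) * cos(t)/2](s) (s + 4)/(2 * ((s + 4)^2 + 1))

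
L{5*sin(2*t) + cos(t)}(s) 10/(s^2 + 4) + s/(s^2 + 1)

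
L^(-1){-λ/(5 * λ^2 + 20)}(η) -cos(2 * η)/5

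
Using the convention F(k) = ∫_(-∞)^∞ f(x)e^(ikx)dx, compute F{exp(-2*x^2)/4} sqrt(2)*sqrt(pi)*exp(-k^2/8)/8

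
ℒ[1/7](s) 1/(7*s)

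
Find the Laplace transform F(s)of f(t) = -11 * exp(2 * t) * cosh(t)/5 11 * (2 - s)/(5 * ((s - 2)^2-1))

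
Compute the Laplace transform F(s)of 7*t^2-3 14/s^3-3/s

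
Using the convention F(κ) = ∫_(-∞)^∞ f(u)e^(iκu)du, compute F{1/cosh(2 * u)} pi/(2 * cosh(pi * κ/4))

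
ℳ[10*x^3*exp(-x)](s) 10*gamma(s+3) 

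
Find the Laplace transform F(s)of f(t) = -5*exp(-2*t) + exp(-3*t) 1/(s + 3) - 5/(s + 2)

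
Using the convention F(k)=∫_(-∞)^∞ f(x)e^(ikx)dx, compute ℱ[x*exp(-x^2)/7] I*sqrt(pi)*k*exp(-k^2/4)/14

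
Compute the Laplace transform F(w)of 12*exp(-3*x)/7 12/(7*(w + 3))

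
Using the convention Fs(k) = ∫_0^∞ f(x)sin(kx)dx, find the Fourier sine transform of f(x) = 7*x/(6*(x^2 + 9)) 7*pi*exp(-3*k)/12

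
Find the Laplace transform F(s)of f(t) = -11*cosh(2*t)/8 -11*s/(8*s^2 - 32)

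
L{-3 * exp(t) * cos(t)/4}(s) 3 * (1 - s)/(4 * ((s - 1)^2 + 1))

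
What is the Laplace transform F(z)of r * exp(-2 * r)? (z+2)^(-2)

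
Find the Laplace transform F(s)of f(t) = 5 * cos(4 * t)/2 5 * s/(2 * (s^2 + 16))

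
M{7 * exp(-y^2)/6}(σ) 7 * gamma(σ/2)/12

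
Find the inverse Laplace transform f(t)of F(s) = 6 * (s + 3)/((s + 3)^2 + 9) 6 * exp(-3 * t) * cos(3 * t)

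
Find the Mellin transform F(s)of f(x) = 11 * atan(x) -11 * pi * sec(pi * s/2)/(2 * s)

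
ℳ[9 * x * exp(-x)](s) 9 * gamma(s + 1)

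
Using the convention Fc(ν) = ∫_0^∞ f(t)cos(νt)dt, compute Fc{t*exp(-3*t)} (9 - ν^2)/(ν^2 + 9)^2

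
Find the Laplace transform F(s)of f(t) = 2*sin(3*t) 6/(s^2 + 9)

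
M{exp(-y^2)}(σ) gamma(σ/2)/2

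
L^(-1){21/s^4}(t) 7 * t^3/2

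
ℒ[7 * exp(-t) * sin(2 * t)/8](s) 7/(4 * ((s + 1)^2 + 4))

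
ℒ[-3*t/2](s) -3/(2*s^2)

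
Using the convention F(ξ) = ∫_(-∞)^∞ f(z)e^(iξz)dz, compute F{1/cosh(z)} pi/cosh(pi*ξ/2)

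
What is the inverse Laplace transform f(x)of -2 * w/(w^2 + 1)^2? -x * sin(x)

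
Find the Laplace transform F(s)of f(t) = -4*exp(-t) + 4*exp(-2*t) 4/(s + 2) - 4/(s + 1)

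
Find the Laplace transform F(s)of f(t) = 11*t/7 11/(7*s^2)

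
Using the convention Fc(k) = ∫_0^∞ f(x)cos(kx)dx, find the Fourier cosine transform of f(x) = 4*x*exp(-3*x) 4*(9 - k^2)/(k^2+9)^2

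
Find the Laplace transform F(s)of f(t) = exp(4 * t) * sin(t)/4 1/(4 * ((s - 4)^2 + 1))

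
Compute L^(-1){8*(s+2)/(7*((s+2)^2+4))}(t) 8*exp(-2*t)*cos(2*t)/7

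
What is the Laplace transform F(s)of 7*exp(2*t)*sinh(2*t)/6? 7/(3*s*(s - 4))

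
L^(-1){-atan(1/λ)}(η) -sin(η)/η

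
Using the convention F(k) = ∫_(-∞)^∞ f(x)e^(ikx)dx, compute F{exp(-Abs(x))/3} 2/(3 * (k^2 + 1))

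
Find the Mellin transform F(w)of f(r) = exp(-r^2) gamma(w/2)/2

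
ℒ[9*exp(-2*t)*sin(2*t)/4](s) 9/(2*((s + 2)^2 + 4))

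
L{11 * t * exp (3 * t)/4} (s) 11/ (4 * (s - 3)^2)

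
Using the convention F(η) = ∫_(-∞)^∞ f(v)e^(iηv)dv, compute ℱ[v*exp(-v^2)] I*sqrt(pi)*η*exp(-η^2/4)/2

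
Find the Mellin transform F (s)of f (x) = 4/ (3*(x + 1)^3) 2*pi*(s - 2)*(s - 1)/ (3*sin (pi*s))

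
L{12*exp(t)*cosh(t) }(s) 12*(s - 1) /(s*(s - 2) ) 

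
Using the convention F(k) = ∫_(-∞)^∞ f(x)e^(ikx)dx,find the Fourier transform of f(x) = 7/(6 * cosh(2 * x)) 7 * pi/(12 * cosh(pi * k/4))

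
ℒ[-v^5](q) -120/q^6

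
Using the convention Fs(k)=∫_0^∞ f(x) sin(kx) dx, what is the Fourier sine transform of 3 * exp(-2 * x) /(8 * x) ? 3 * atan(k/2) /8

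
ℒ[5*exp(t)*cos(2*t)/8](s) 5*(s - 1)/(8*((s - 1)^2 + 4))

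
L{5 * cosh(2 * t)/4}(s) 5 * s/(4 * (s^2 - 4))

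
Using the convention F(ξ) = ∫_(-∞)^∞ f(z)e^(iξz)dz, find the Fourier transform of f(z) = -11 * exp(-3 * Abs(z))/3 -22/(ξ^2 + 9)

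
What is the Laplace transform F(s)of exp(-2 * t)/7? 1/(7 * (s + 2))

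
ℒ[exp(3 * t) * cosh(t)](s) (s - 3)/((s - 3)^2 - 1)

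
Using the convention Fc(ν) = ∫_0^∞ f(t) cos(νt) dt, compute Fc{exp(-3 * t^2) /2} sqrt(3) * sqrt(pi) * exp(-ν^2/12) /12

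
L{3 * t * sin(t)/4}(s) 3 * s/(2 * (s^2 + 1)^2)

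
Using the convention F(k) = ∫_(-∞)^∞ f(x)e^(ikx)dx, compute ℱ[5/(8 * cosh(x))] 5 * pi/(8 * cosh(pi * k/2))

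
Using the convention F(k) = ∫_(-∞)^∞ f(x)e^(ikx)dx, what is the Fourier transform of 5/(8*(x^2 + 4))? 5*pi*exp(-2*Abs(k))/16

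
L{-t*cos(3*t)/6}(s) (9 - s^2)/(6*(s^2+9)^2)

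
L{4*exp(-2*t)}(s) 4/(s + 2)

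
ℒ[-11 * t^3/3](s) -22/s^4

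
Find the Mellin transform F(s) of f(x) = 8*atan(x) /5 -4*pi*sec(pi*s/2) /(5*s) 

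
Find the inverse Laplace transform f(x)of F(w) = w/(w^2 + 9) cos(3 * x)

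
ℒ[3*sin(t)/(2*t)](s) 3*atan(1/s)/2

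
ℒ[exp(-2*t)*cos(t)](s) (s + 2) /((s + 2) ^2 + 1) 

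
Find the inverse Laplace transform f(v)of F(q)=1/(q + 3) exp(-3*v)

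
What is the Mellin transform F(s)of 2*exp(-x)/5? 2*gamma(s)/5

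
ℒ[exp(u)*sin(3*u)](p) 3/((p - 1)^2+9)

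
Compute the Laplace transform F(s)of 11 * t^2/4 11/(2 * s^3)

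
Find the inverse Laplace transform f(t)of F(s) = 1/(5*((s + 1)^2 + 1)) exp(-t)*sin(t)/5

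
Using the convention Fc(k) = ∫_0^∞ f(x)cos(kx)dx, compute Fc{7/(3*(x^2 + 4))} 7*pi*exp(-2*k)/12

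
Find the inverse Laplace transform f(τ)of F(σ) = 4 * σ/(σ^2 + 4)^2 τ * sin(2 * τ)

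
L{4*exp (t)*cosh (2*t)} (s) 4*(s - 1)/ ( (s - 1)^2 - 4)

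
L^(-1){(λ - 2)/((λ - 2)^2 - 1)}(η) exp(2 * η) * cosh(η)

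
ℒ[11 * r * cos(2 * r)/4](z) 11 * (z^2 - 4)/(4 * (z^2 + 4)^2)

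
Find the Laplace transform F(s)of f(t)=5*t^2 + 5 5/s + 10/s^3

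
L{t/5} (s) 1/ (5 * s^2)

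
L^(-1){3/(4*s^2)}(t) 3*t/4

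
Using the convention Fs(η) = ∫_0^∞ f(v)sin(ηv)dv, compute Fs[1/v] pi/2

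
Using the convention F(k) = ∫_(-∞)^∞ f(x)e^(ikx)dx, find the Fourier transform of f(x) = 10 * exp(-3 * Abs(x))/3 20/(k^2 + 9)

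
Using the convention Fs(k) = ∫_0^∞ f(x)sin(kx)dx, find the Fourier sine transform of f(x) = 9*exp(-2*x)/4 9*k/(4*(k^2 + 4))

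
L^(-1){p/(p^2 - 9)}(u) cosh(3 * u)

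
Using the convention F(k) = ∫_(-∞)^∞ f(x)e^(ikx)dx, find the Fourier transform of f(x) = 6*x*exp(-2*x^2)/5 3*sqrt(2)*I*sqrt(pi)*k*exp(-k^2/8)/20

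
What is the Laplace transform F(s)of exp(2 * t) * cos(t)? (s - 2)/((s - 2)^2 + 1)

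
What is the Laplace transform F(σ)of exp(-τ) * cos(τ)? (σ + 1)/((σ + 1)^2 + 1)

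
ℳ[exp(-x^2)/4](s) gamma(s/2)/8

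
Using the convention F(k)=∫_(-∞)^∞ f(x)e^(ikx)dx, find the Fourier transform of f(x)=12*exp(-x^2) 12*sqrt(pi)*exp(-k^2/4)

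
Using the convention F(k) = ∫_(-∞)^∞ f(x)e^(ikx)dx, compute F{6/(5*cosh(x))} 6*pi/(5*cosh(pi*k/2))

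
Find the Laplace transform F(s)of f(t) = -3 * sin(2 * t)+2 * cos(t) 2 * s/(s^2+1)-6/(s^2+4)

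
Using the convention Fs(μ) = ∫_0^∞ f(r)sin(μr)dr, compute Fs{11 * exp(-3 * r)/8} 11 * μ/(8 * (μ^2 + 9))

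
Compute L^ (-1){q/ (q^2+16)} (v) cos (4*v)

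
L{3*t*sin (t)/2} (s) 3*s/ (s^2 + 1)^2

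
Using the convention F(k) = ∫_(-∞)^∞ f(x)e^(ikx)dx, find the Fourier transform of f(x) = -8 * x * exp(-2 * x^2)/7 -sqrt(2) * I * sqrt(pi) * k * exp(-k^2/8)/7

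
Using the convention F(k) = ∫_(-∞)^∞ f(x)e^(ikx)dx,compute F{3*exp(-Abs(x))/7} 6/(7*(k^2 + 1))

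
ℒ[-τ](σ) -1/σ^2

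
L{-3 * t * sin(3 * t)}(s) -18 * s/(s^2 + 9)^2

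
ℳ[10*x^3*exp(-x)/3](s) 10*gamma(s + 3)/3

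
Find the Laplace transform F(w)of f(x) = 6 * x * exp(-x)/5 6/(5 * (w+1)^2)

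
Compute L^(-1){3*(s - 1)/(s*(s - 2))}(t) 3*exp(t)*cosh(t)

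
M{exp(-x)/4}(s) gamma(s)/4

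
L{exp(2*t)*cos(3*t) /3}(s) (s - 2) /(3*((s - 2) ^2+9) ) 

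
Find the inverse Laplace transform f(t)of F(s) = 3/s 3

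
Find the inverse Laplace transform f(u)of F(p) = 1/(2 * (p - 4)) exp(4 * u)/2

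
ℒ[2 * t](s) 2/s^2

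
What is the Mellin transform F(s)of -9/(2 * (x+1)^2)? 9 * pi * (s - 1)/(2 * sin(pi * s))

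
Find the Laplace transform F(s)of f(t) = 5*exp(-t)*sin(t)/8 5/(8*((s + 1)^2 + 1))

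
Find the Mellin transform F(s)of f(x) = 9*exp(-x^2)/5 9*gamma(s/2)/10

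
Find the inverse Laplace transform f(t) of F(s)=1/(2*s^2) t/2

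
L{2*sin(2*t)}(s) 4/(s^2 + 4)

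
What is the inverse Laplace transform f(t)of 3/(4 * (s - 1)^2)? 3 * t * exp(t)/4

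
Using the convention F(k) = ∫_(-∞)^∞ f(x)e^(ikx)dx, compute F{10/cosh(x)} 10*pi/cosh(pi*k/2)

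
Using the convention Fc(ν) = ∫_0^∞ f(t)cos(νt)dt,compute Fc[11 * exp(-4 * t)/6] 22/(3 * (ν^2 + 16))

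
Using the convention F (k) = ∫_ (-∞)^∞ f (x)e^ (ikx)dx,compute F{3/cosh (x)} 3*pi/cosh (pi*k/2)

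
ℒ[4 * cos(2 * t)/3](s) 4 * s/(3 * (s^2 + 4))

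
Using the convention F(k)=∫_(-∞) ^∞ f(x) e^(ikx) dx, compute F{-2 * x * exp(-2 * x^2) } -sqrt(2) * I * sqrt(pi) * k * exp(-k^2/8) /4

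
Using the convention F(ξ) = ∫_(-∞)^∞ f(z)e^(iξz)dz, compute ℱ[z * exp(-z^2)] I * sqrt(pi) * ξ * exp(-ξ^2/4)/2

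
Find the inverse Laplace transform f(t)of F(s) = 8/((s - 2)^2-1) 8*exp(2*t)*sinh(t)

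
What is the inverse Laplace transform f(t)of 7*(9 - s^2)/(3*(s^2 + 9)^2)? -7*t*cos(3*t)/3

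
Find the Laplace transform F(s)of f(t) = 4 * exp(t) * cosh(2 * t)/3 4 * (s - 1)/(3 * ((s - 1)^2-4))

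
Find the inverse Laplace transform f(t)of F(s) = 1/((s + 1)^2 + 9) exp(-t)*sin(3*t)/3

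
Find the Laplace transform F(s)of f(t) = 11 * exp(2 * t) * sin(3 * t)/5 33/(5 * ((s - 2)^2+9))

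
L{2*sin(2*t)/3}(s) 4/(3*(s^2 + 4))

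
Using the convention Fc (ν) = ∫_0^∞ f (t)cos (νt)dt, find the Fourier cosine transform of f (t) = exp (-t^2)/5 sqrt (pi) * exp (-ν^2/4)/10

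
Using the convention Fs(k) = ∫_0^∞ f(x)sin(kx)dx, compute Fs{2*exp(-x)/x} 2*atan(k)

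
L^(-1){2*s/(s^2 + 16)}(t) 2*cos(4*t)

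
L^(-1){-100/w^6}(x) -5 * x^5/6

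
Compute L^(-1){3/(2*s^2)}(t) 3*t/2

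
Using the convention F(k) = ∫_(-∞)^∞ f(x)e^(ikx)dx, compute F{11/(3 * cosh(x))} 11 * pi/(3 * cosh(pi * k/2))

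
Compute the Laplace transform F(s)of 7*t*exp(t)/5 7/(5*(s - 1)^2)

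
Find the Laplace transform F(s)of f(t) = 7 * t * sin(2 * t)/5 28 * s/(5 * (s^2 + 4)^2)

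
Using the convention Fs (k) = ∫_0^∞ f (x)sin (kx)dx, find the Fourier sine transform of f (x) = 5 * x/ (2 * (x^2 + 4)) 5 * pi * exp (-2 * k)/4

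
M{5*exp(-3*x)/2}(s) 5*gamma(s)/(2*3^s)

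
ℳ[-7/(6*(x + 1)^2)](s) 7*pi*(s - 1)/(6*sin(pi*s))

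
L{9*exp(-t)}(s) 9/(s + 1)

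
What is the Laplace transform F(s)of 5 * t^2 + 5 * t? 5/s^2 + 10/s^3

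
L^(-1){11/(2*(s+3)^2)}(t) 11*t*exp(-3*t)/2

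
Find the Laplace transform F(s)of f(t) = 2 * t 2/s^2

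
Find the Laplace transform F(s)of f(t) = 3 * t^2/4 3/(2 * s^3)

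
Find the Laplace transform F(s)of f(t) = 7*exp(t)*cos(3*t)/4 7*(s - 1)/(4*((s - 1)^2 + 9))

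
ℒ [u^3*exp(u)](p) 6/(p - 1)^4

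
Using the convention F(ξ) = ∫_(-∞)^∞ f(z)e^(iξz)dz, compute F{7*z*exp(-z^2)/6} 7*I*sqrt(pi)*ξ*exp(-ξ^2/4)/12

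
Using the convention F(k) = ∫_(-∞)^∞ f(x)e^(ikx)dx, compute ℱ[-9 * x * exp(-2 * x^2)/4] -9 * sqrt(2) * I * sqrt(pi) * k * exp(-k^2/8)/32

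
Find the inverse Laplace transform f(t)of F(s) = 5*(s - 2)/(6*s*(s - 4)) 5*exp(2*t)*cosh(2*t)/6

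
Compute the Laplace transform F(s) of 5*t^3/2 15/s^4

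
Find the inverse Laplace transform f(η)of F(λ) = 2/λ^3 η^2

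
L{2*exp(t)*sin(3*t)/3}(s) 2/((s - 1)^2 + 9)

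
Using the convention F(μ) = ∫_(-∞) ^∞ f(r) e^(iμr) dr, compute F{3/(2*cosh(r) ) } 3*pi/(2*cosh(pi*μ/2) ) 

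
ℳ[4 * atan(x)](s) -2 * pi * sec(pi * s/2)/s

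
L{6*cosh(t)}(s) 6*s/(s^2-1)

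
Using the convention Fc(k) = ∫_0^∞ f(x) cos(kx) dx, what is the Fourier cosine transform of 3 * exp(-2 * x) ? 6/(k^2 + 4) 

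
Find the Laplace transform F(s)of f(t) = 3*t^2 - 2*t 6/s^3 - 2/s^2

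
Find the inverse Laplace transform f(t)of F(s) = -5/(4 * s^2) -5 * t/4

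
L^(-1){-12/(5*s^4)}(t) -2*t^3/5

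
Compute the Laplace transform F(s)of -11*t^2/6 -11/(3*s^3)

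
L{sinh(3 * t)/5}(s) 3/(5 * (s^2 - 9))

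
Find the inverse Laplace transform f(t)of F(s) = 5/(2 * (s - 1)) 5 * exp(t)/2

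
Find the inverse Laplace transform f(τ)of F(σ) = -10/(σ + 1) -10 * exp(-τ)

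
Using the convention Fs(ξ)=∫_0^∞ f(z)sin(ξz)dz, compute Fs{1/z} pi/2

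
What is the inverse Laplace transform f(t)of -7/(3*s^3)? -7*t^2/6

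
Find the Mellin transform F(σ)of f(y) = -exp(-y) -gamma(σ)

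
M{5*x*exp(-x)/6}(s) 5*gamma(s + 1)/6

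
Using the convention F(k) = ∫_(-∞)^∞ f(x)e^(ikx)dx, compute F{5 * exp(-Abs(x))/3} 10/(3 * (k^2 + 1))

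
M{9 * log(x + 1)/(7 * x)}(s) -9 * pi * csc(pi * s)/(7 * s - 7)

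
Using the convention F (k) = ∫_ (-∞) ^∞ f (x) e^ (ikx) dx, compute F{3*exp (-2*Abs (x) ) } 12/ (k^2 + 4) 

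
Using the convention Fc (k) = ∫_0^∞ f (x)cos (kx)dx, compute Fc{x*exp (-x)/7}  (1 - k^2)/ (7*(k^2 + 1)^2)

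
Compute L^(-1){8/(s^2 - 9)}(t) 8*sinh(3*t)/3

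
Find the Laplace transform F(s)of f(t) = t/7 1/(7 * s^2)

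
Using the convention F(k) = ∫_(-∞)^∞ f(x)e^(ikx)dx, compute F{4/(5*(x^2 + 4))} 2*pi*exp(-2*Abs(k))/5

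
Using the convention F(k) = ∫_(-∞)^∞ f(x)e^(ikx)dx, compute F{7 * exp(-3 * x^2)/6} 7 * sqrt(3) * sqrt(pi) * exp(-k^2/12)/18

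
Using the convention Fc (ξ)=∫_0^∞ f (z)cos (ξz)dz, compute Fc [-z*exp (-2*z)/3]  (ξ^2 - 4)/ (3*(ξ^2 + 4)^2)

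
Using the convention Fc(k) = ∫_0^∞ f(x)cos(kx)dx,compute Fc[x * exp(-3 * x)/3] (9 - k^2)/(3 * (k^2+9)^2)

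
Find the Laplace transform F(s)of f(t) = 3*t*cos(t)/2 3*(s^2 - 1)/(2*(s^2 + 1)^2)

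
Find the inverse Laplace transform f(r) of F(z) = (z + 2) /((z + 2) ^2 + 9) exp(-2*r)*cos(3*r) 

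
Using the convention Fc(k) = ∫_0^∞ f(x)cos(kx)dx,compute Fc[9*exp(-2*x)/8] 9/(4*(k^2 + 4))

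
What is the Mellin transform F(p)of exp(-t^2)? gamma(p/2)/2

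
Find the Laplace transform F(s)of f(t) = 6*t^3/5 36/(5*s^4)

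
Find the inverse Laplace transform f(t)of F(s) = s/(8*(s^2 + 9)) cos(3*t)/8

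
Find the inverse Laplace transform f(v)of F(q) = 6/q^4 v^3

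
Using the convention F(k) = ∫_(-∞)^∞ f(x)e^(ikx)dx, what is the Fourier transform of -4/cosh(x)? -4 * pi/cosh(pi * k/2)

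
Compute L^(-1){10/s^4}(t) 5*t^3/3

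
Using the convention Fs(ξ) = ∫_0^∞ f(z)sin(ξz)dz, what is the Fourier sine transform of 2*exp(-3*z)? 2*ξ/(ξ^2 + 9)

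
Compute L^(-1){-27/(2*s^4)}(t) -9*t^3/4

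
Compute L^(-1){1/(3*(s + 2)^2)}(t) t*exp(-2*t)/3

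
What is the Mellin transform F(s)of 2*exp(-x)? 2*gamma(s)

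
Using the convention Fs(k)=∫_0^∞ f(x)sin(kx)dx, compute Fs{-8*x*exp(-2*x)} -32*k/(k^2 + 4)^2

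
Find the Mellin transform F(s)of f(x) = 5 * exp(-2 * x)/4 5 * gamma(s)/(4 * 2^s)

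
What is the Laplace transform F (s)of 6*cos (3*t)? 6*s/ (s^2 + 9)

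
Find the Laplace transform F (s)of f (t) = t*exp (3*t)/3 1/ (3*(s - 3)^2)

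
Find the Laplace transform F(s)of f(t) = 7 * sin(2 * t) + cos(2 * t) 14/(s^2 + 4) + s/(s^2 + 4)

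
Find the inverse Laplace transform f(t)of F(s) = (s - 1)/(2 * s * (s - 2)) exp(t) * cosh(t)/2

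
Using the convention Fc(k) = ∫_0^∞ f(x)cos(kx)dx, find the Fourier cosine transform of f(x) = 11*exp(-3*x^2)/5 11*sqrt(3)*sqrt(pi)*exp(-k^2/12)/30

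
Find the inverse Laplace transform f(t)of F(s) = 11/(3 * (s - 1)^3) 11 * t^2 * exp(t)/6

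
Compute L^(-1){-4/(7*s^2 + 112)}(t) -sin(4*t)/7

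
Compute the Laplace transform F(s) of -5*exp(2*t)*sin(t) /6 -5/(6*(s - 2) ^2 + 6) 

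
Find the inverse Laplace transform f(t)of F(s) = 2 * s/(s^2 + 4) 2 * cos(2 * t)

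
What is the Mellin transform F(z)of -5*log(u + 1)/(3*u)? 5*pi*csc(pi*z)/(3*(z - 1))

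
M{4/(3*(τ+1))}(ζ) 4*pi*csc(pi*ζ)/3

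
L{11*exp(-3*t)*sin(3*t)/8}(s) 33/(8*((s + 3)^2 + 9))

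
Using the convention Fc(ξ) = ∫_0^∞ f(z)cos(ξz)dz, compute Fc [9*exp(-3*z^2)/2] 3*sqrt(3)*sqrt(pi)*exp(-ξ^2/12)/4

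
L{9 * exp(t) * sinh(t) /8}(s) 9/(8 * s * (s - 2) ) 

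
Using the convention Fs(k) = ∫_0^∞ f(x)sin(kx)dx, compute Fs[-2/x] -pi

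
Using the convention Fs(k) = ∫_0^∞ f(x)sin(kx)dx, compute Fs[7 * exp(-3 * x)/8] 7 * k/(8 * (k^2 + 9))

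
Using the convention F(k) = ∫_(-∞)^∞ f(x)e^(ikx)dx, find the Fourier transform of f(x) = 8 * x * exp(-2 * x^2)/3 sqrt(2) * I * sqrt(pi) * k * exp(-k^2/8)/3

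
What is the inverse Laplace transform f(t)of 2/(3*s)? 2/3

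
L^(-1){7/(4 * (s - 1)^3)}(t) 7 * t^2 * exp(t)/8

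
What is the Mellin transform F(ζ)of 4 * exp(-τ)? 4 * gamma(ζ)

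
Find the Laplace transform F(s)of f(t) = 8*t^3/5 48/(5*s^4)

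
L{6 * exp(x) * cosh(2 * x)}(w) 6 * (w - 1)/((w - 1)^2-4)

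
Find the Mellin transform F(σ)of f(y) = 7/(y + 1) 7*pi*csc(pi*σ)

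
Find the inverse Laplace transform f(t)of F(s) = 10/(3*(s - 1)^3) 5*t^2*exp(t)/3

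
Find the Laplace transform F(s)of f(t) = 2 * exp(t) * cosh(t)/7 2 * (s - 1)/(7 * s * (s - 2))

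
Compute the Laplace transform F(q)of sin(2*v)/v atan(2/q)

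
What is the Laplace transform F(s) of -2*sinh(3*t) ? -6/(s^2 - 9) 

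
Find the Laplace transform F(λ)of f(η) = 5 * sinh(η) 5/(λ^2 - 1)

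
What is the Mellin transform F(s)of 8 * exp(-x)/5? 8 * gamma(s)/5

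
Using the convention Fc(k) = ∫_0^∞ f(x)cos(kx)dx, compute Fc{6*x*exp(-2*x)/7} 6*(4 - k^2)/(7*(k^2 + 4)^2)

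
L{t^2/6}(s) 1/(3 * s^3)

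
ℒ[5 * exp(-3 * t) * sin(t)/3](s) 5/(3 * ((s+3)^2+1))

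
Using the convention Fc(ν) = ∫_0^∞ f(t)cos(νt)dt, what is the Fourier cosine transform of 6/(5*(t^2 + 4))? 3*pi*exp(-2*ν)/10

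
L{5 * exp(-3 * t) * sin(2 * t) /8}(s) 5/(4 * ((s + 3) ^2 + 4) ) 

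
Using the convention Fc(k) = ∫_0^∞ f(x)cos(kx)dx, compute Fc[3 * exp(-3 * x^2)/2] sqrt(3) * sqrt(pi) * exp(-k^2/12)/4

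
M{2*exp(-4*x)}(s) 2^(1 - 2*s)*gamma(s)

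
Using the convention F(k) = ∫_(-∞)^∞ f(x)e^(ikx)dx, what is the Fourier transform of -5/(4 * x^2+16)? -5 * pi * exp(-2 * Abs(k))/8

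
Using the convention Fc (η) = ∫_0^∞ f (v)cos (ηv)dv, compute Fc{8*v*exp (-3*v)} 8*(9 - η^2)/ (η^2 + 9)^2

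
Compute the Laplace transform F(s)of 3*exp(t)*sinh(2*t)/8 3/(4*((s - 1)^2 - 4))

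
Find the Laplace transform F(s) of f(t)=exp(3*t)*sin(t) 1/((s - 3) ^2 + 1) 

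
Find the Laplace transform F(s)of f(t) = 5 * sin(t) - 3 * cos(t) 5/(s^2 + 1) - 3 * s/(s^2 + 1)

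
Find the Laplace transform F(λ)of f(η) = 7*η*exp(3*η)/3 7/(3*(λ - 3)^2)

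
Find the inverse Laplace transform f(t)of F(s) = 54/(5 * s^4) 9 * t^3/5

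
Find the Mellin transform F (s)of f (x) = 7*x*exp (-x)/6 7*gamma (s + 1)/6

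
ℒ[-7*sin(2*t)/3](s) -14/(3*s^2 + 12)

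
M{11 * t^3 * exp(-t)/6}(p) 11 * gamma(p + 3)/6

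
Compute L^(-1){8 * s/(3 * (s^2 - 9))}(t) 8 * cosh(3 * t)/3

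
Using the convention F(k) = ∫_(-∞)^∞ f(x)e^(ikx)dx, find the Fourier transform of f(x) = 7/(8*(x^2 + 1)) 7*pi*exp(-Abs(k))/8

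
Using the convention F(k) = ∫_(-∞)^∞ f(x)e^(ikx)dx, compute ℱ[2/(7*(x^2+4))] pi*exp(-2*Abs(k))/7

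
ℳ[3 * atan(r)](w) -3 * pi * sec(pi * w/2)/(2 * w)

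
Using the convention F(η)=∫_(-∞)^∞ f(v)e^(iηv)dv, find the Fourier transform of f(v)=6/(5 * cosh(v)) 6 * pi/(5 * cosh(pi * η/2))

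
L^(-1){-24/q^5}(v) -v^4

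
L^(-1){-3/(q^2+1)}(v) -3*sin(v)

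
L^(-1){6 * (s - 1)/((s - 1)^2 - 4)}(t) 6 * exp(t) * cosh(2 * t)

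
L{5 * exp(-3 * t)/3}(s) 5/(3 * (s + 3))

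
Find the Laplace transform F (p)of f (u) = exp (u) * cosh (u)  (p - 1)/ (p * (p - 2))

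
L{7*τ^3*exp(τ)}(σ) 42/(σ - 1)^4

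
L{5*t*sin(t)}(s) 10*s/(s^2+1)^2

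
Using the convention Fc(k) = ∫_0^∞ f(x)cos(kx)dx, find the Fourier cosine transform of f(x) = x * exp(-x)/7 (1 - k^2)/(7 * (k^2 + 1)^2)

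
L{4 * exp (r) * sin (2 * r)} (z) 8/ ( (z - 1)^2 + 4)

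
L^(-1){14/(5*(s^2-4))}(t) 7*sinh(2*t)/5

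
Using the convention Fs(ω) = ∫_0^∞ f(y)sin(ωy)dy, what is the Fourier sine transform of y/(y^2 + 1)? pi*exp(-ω)/2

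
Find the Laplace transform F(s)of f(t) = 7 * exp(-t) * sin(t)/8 7/(8 * ((s + 1)^2 + 1))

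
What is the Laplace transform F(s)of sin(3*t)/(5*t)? atan(3/s)/5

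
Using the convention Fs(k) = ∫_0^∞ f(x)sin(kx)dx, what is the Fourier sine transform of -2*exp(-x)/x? -2*atan(k)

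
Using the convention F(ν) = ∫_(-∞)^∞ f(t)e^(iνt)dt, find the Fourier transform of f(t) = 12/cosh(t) 12*pi/cosh(pi*ν/2)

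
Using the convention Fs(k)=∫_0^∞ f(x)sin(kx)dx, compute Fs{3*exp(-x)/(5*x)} 3*atan(k)/5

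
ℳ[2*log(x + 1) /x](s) -2*pi*csc(pi*s) /(s - 1) 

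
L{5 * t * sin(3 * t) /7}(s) 30 * s/(7 * (s^2 + 9) ^2) 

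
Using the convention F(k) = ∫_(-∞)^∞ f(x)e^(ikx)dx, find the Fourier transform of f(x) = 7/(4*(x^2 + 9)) 7*pi*exp(-3*Abs(k))/12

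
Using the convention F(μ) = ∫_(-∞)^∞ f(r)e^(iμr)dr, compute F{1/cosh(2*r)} pi/(2*cosh(pi*μ/4))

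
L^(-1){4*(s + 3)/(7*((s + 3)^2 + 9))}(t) 4*exp(-3*t)*cos(3*t)/7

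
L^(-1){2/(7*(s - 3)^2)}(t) 2*t*exp(3*t)/7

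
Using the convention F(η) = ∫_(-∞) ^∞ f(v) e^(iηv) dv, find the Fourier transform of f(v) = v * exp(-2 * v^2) sqrt(2) * I * sqrt(pi) * η * exp(-η^2/8) /8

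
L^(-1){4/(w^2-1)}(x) 4*sinh(x)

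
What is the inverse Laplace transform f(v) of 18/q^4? 3*v^3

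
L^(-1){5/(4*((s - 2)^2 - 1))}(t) 5*exp(2*t)*sinh(t)/4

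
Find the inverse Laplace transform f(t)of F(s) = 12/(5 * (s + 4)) 12 * exp(-4 * t)/5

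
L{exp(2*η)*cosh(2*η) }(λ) (λ - 2) /(λ*(λ - 4) ) 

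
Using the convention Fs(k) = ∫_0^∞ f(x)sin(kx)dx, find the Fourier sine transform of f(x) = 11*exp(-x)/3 11*k/(3*(k^2 + 1))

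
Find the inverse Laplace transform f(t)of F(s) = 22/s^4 11 * t^3/3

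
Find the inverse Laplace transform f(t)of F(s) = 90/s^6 3 * t^5/4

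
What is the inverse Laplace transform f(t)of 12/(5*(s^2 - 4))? 6*sinh(2*t)/5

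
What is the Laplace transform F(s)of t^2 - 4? 2/s^3 - 4/s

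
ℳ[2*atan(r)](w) -pi*sec(pi*w/2)/w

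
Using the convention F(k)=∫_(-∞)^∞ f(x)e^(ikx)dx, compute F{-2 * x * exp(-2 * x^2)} -sqrt(2) * I * sqrt(pi) * k * exp(-k^2/8)/4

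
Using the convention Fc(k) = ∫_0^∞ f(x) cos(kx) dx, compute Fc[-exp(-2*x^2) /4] -sqrt(2)*sqrt(pi)*exp(-k^2/8) /16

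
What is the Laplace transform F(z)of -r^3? -6/z^4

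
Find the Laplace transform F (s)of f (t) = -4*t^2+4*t 4/s^2 - 8/s^3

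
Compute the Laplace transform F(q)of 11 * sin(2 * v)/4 11/(2 * (q^2+4))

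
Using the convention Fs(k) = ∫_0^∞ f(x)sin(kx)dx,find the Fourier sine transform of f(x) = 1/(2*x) pi/4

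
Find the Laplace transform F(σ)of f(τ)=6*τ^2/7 12/(7*σ^3)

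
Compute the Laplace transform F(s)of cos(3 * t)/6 s/(6 * (s^2 + 9))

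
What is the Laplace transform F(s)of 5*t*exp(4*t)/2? 5/(2*(s - 4)^2)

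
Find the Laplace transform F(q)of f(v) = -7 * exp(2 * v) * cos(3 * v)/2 7 * (2 - q)/(2 * ((q - 2)^2 + 9))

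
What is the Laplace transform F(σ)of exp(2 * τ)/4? 1/(4 * (σ - 2))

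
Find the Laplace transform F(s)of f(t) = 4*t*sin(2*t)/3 16*s/(3*(s^2 + 4)^2)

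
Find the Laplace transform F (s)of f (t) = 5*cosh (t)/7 5*s/ (7*(s^2 - 1))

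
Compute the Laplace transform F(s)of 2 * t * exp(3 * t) 2/(s - 3)^2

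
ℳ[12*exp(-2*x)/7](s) 12*gamma(s)/(7*2^s)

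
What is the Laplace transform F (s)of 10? 10/s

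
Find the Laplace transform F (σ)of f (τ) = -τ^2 -2/σ^3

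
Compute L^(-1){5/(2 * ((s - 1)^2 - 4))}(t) 5 * exp(t) * sinh(2 * t)/4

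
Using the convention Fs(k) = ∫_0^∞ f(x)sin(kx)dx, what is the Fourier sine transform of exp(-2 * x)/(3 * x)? atan(k/2)/3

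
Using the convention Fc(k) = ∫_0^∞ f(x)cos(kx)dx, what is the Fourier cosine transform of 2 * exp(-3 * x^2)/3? sqrt(3) * sqrt(pi) * exp(-k^2/12)/9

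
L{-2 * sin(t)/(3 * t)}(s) -2 * atan(1/s)/3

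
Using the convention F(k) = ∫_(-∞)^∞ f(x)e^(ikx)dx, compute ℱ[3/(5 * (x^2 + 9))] pi * exp(-3 * Abs(k))/5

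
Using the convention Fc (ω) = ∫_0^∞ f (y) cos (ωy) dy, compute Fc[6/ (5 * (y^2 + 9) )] pi * exp (-3 * ω) /5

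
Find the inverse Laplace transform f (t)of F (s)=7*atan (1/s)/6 7*sin (t)/ (6*t)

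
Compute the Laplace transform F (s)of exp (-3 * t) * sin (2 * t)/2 1/ ( (s + 3)^2 + 4)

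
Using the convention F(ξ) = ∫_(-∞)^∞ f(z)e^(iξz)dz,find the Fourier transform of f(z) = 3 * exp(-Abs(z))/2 3/(ξ^2 + 1)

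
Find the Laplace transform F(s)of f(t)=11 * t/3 11/(3 * s^2)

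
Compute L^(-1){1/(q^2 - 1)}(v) sinh(v)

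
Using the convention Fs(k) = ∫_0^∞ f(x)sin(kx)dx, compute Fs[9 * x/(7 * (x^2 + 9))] 9 * pi * exp(-3 * k)/14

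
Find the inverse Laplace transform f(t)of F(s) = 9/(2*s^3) 9*t^2/4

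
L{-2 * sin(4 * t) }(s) -8/(s^2+16) 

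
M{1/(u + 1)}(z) pi*csc(pi*z)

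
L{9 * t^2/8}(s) 9/(4 * s^3)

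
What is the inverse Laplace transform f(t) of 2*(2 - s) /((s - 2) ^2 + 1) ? -2*exp(2*t)*cos(t) 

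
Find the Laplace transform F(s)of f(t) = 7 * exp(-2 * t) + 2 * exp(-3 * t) 7/(s + 2) + 2/(s + 3)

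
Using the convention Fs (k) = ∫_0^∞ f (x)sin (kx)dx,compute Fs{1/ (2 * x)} pi/4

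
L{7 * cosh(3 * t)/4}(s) 7 * s/(4 * (s^2 - 9))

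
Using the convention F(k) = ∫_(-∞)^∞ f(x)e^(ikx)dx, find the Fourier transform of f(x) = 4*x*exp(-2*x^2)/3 sqrt(2)*I*sqrt(pi)*k*exp(-k^2/8)/6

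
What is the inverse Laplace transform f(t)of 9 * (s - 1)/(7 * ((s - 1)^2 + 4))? 9 * exp(t) * cos(2 * t)/7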